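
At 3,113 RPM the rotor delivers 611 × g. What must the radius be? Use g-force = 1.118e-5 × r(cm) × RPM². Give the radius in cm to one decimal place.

611 = 1.118 × 10⁻⁵ × r × (3113)²
r = 611 / (1.118 × 10⁻⁵ × 9,690,769) = 611 / 108.3428 ≈ 5.640 cm

5.6 cm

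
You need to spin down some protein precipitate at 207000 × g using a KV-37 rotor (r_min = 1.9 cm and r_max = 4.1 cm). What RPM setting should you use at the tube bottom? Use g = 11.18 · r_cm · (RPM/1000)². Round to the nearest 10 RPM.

≈ 67200 RPM

Use r_max = 4.1 cm.
RCF = 11.18 × r × (N/1000)²
207,000 = 11.18 × 4.1 × (N/1000)²
(N/1000)² = 207,000 / 45.838 = 4515.904
N = 1000 × √4515.904 ≈ 67,200.5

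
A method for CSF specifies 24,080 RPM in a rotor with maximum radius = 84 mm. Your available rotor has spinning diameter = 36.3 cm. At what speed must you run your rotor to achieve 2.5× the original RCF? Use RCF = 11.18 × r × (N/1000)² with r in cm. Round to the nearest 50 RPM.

25900 RPM

Original rotor: r = 84 mm = 8.4 cm
RCF_original = 11.18 × 8.4 × (24.08)² = 11.18 × 8.4 × 579.8464 ≈ 54,454.5 × g
Target RCF = 2.5 × 54,454.5 ≈ 136,136.2 × g
Your rotor: r = 36.3 / 2 = 18.15 cm
136,136.2 = 11.18 × 18.15 × (N/1000)²
(N/1000)² = 136,136.2 / 202.917 = 670.896
N = 1000 × √670.896 ≈ 25,901.7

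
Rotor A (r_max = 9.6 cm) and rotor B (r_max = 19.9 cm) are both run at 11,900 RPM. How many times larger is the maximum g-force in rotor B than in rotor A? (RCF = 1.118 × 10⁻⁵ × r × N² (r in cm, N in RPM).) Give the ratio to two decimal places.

2.07

At fixed N, RCF ∝ r, so RCF_B/RCF_A = r_B/r_A = 19.9 / 9.6 = 2.0729.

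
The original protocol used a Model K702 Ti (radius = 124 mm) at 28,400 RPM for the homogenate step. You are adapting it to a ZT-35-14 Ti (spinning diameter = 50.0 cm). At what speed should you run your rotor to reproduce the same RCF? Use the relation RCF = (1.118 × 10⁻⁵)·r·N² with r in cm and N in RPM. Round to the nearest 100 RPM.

Original rotor: r = 124 mm = 12.4 cm
RCF_original = 1.118 × 10⁻⁵ × 12.4 × (28400)² = 1.118 × 10⁻⁵ × 12.4 × 806,560,000 ≈ 111,815 × g
Your rotor: r = 50.0 / 2 = 25 cm
111,815 = 1.118 × 10⁻⁵ × 25 × N²
N² = 111,815 / (27.95 × 10⁻⁵) = 400,053,667
N ≈ √400,053,667 ≈ 20,001.3

≈ 20000 RPM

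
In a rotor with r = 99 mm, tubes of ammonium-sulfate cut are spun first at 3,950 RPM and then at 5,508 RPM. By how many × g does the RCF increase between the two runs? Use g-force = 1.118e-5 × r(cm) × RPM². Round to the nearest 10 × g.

r = 99 mm = 9.9 cm
RCF₁ = 1.118 × 10⁻⁵ × 9.9 × (3950)² = 1.118 × 10⁻⁵ × 9.9 × 15,602,500 ≈ 1,726.9 × g
RCF₂ = 1.118 × 10⁻⁵ × 9.9 × (5508)² = 1.118 × 10⁻⁵ × 9.9 × 30,338,064 ≈ 3,357.9 × g
Increase = 3,357.9 − 1,726.9 = 1,631

1630 × g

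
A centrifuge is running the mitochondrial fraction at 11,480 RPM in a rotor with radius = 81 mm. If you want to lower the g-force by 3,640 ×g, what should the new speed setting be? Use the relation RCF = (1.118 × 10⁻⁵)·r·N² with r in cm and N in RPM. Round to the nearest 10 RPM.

r = 81 mm = 8.1 cm
Current RCF = 1.118 × 10⁻⁵ × 8.1 × (11480)² = 1.118 × 10⁻⁵ × 8.1 × 131,790,400 ≈ 11,934.7 × g
Target RCF = 11,934.7 − 3,640 = 8,294.7 × g
N² = 8,294.7 / (9.0558 × 10⁻⁵) = 91,595,442
N ≈ √91,595,442 ≈ 9,570.6

9570 RPM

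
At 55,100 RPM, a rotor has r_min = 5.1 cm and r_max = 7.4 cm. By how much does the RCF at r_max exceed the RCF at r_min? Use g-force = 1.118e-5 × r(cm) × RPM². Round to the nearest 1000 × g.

RCF_max = 1.118 × 10⁻⁵ × 7.4 × (55100)² = 1.118 × 10⁻⁵ × 7.4 × 3,036,010,000 ≈ 251,175.2 × g
RCF_min = 1.118 × 10⁻⁵ × 5.1 × (55100)² = 1.118 × 10⁻⁵ × 5.1 × 3,036,010,000 ≈ 173,107.2 × g
ΔRCF = 251,175.2 − 173,107.2 = 78,068

78000 g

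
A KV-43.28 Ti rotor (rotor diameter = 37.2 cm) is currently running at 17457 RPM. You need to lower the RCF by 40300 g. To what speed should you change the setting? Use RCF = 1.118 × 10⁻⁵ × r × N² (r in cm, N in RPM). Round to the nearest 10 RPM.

r = 37.2 / 2 = 18.6 cm
Current RCF = 1.118 × 10⁻⁵ × 18.6 × (17457)² = 1.118 × 10⁻⁵ × 18.6 × 304,746,849 ≈ 63,371.5 × g
Target RCF = 63,371.5 − 40,300 = 23,071.5 × g
N² = 23,071.5 / (20.7948 × 10⁻⁵) = 110,948,410
N ≈ √110,948,410 ≈ 10,533.2

≈ 10530 RPM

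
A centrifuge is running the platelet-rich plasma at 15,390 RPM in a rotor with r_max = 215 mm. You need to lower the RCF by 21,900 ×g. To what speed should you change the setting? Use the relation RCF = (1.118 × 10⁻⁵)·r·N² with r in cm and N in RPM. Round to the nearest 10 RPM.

r = 215 mm = 21.5 cm
Current RCF = 1.118 × 10⁻⁵ × 21.5 × (15390)² = 1.118 × 10⁻⁵ × 21.5 × 236,852,100 ≈ 56,932.1 × g
Target RCF = 56,932.1 − 21,900 = 35,032.1 × g
N² = 35,032.1 / (24.037 × 10⁻⁵) = 145,742,397
N ≈ √145,742,397 ≈ 12,072.4

N₂ ≈ 12070 RPM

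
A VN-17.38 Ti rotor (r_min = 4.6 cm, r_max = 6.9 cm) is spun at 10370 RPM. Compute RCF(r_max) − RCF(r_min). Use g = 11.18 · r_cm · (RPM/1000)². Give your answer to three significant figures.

ΔRCF = 11.18 × (r_max − r_min) × (N/1000)² = 11.18 × 2.3 × 107.5369 ≈ 2,765.2

2770 g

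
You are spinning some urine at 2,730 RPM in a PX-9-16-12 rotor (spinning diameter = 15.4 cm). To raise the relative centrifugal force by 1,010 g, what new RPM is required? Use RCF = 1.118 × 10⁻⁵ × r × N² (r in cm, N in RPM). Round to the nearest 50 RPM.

r = 15.4 / 2 = 7.7 cm
Current RCF = 1.118 × 10⁻⁵ × 7.7 × (2730)² = 1.118 × 10⁻⁵ × 7.7 × 7,452,900 ≈ 641.6 × g
Target RCF = 641.6 + 1,010 = 1,651.6 × g
N² = 1,651.6 / (8.6086 × 10⁻⁵) = 19,185,466
N ≈ √19,185,466 ≈ 4,380.1

N₂ ≈ 4400 RPM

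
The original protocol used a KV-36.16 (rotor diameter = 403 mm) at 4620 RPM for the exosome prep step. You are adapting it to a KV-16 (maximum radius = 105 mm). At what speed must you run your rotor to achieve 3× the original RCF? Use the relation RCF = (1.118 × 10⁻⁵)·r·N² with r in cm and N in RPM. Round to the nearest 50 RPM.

Original rotor: r = 403 mm / 2 = 201.5 mm = 20.15 cm
RCF_original = 1.118 × 10⁻⁵ × 20.15 × (4620)² = 1.118 × 10⁻⁵ × 20.15 × 21,344,400 ≈ 4,808.4 × g
Target RCF = 3 × 4,808.4 ≈ 14,425.2 × g
Your rotor: r = 105 mm = 10.5 cm
14,425.2 = 1.118 × 10⁻⁵ × 10.5 × N²
N² = 14,425.2 / (11.739 × 10⁻⁵) = 122,882,699
N ≈ √122,882,699 ≈ 11,085.2

11100 RPM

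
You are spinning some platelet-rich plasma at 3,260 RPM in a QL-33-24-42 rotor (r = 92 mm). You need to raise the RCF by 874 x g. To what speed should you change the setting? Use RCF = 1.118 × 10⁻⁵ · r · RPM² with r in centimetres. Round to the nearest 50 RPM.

r = 92 mm = 9.2 cm
Current RCF = 1.118 × 10⁻⁵ × 9.2 × (3260)² = 1.118 × 10⁻⁵ × 9.2 × 10,627,600 ≈ 1,093.1 × g
Target RCF = 1,093.1 + 874 = 1,967.1 × g
N² = 1,967.1 / (10.2856 × 10⁻⁵) = 19,124,796
N ≈ √19,124,796 ≈ 4,373.2

N₂ ≈ 4350 RPM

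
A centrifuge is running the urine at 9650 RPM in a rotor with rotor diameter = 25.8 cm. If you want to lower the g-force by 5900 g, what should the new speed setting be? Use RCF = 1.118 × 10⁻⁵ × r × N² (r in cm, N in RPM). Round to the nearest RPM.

N₂ ≈ 7226 RPM

r = 25.8 / 2 = 12.9 cm
Current RCF = 1.118 × 10⁻⁵ × 12.9 × (9650)² = 1.118 × 10⁻⁵ × 12.9 × 93,122,500 ≈ 13,430.3 × g
Target RCF = 13,430.3 − 5,900 = 7,530.3 × g
N² = 7,530.3 / (14.4222 × 10⁻⁵) = 52,213,255
N ≈ √52,213,255 ≈ 7,225.9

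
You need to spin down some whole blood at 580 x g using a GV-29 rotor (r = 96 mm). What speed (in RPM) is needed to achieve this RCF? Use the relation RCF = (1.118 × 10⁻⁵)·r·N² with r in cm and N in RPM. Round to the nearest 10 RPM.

≈ 2320 RPM

r = 96 mm = 9.6 cm
RCF = 1.118 × 10⁻⁵ × r × N²
580 = 1.118 × 10⁻⁵ × 9.6 × N²
N² = 580 / (10.7328 × 10⁻⁵) = 5,403,995
N ≈ √5,403,995 ≈ 2,324.6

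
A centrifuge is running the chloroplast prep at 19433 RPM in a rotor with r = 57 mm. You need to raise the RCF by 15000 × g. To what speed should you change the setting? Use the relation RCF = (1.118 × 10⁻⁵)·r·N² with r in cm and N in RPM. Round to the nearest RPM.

N₂ ≈ 24759 RPM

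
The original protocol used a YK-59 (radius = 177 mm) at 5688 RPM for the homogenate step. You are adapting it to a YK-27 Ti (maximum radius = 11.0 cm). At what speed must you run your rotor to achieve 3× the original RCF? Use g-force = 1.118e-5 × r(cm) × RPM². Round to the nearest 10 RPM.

12500 RPM

Original rotor: r = 177 mm = 17.7 cm
RCF_original = 1.118 × 10⁻⁵ × 17.7 × (5688)² = 1.118 × 10⁻⁵ × 17.7 × 32,353,344 ≈ 6,402.3 × g
Target RCF = 3 × 6,402.3 ≈ 19,206.9 × g
19,206.9 = 1.118 × 10⁻⁵ × 11 × N²
N² = 19,206.9 / (12.298 × 10⁻⁵) = 156,179,054
N ≈ √156,179,054 ≈ 12,497.2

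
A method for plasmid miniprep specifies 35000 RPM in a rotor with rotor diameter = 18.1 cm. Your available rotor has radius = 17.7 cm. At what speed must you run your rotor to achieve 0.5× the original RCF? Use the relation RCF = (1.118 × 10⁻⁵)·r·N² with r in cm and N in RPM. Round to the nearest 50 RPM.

≈ 17700 RPM

Original rotor: r = 18.1 / 2 = 9.05 cm
RCF_original = 1.118 × 10⁻⁵ × 9.05 × (35000)² = 1.118 × 10⁻⁵ × 9.05 × 1,225,000,000 ≈ 123,944.3 × g
Target RCF = 0.5 × 123,944.3 ≈ 61,972.2 × g
61,972.2 = 1.118 × 10⁻⁵ × 17.7 × N²
N² = 61,972.2 / (19.7886 × 10⁻⁵) = 313,171,220
N ≈ √313,171,220 ≈ 17,696.6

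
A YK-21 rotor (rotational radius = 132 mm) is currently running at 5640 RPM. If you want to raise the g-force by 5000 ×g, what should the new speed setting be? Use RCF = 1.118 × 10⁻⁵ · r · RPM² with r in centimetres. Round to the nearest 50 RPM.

8100 RPM

r = 132 mm = 13.2 cm
Current RCF = 1.118 × 10⁻⁵ × 13.2 × (5640)² = 1.118 × 10⁻⁵ × 13.2 × 31,809,600 ≈ 4,694.3 × g
Target RCF = 4,694.3 + 5,000 = 9,694.3 × g
N² = 9,694.3 / (14.7576 × 10⁻⁵) = 65,690,221
N ≈ √65,690,221 ≈ 8,105.0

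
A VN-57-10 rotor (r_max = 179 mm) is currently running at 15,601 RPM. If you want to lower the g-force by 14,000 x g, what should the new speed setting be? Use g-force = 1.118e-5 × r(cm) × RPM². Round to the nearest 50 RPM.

≈ 13150 RPM

r = 179 mm = 17.9 cm
Current RCF = 1.118 × 10⁻⁵ × 17.9 × (15601)² = 1.118 × 10⁻⁵ × 17.9 × 243,391,201 ≈ 48,707.9 × g
Target RCF = 48,707.9 − 14,000 = 34,707.9 × g
N² = 34,707.9 / (20.0122 × 10⁻⁵) = 173,433,705
N ≈ √173,433,705 ≈ 13,169.4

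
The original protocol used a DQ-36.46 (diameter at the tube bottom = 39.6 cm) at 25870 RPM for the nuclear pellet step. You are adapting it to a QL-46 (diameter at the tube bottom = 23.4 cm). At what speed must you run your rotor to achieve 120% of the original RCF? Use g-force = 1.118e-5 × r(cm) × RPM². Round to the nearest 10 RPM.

Original rotor: r = 39.6 / 2 = 19.8 cm
RCF_original = 1.118 × 10⁻⁵ × 19.8 × (25870)² = 1.118 × 10⁻⁵ × 19.8 × 669,256,900 ≈ 148,149.4 × g
Target RCF = 1.2 × 148,149.4 ≈ 177,779.3 × g
Your rotor: r = 23.4 / 2 = 11.7 cm
177,779.3 = 1.118 × 10⁻⁵ × 11.7 × N²
N² = 177,779.3 / (13.0806 × 10⁻⁵) = 1,359,106,616
N ≈ √1,359,106,616 ≈ 36,866.1

≈ 36870 RPM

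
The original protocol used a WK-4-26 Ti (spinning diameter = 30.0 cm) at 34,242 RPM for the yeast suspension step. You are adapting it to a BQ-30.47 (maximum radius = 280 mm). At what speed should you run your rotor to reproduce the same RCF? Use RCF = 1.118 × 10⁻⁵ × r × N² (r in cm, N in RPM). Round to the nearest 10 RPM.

≈ 25060 RPM

Original rotor: r = 30.0 / 2 = 15 cm
RCF_original = 1.118 × 10⁻⁵ × 15 × (34242)² = 1.118 × 10⁻⁵ × 15 × 1,172,514,564 ≈ 196,630.7 × g
Your rotor: r = 280 mm = 28.0 cm
196,630.7 = 1.118 × 10⁻⁵ × 28 × N²
N² = 196,630.7 / (31.304 × 10⁻⁵) = 628,132,826
N ≈ √628,132,826 ≈ 25,062.6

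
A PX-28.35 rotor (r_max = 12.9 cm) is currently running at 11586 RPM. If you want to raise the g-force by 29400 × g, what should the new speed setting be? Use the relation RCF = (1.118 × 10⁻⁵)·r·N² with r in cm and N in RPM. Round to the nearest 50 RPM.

Current RCF = 1.118 × 10⁻⁵ × 12.9 × (11586)² = 1.118 × 10⁻⁵ × 12.9 × 134,235,396 ≈ 19,359.7 × g
Target RCF = 19,359.7 + 29,400 = 48,759.7 × g
N² = 48,759.7 / (14.4222 × 10⁻⁵) = 338,087,809
N ≈ √338,087,809 ≈ 18,387.2

18400 RPM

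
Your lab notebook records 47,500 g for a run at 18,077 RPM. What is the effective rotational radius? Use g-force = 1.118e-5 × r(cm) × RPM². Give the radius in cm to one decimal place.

13.0 cm

RCF = 1.118 × 10⁻⁵ × r × N²
47500 = 1.118 × 10⁻⁵ × r × (18077)²
r = 47500 / (1.118 × 10⁻⁵ × 326,777,929) = 47500 / 3653.377 ≈ 13.002 cm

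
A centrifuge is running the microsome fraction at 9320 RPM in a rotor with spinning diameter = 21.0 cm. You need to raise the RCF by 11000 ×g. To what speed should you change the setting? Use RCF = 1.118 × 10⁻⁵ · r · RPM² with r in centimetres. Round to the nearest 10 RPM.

N₂ ≈ 13440 RPM

r = 21.0 / 2 = 10.5 cm
Current RCF = 1.118 × 10⁻⁵ × 10.5 × (9320)² = 1.118 × 10⁻⁵ × 10.5 × 86,862,400 ≈ 10,196.8 × g
Target RCF = 10,196.8 + 11,000 = 21,196.8 × g
N² = 21,196.8 / (11.739 × 10⁻⁵) = 180,567,340
N ≈ √180,567,340 ≈ 13,437.5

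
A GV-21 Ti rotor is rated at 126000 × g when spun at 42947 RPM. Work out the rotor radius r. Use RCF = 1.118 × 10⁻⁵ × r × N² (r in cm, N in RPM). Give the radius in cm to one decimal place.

r ≈ 6.1 cm

126000 = 1.118 × 10⁻⁵ × r × (42947)²
r = 126000 / (1.118 × 10⁻⁵ × 1,844,444,809) = 126000 / 20620.89 ≈ 6.110 cm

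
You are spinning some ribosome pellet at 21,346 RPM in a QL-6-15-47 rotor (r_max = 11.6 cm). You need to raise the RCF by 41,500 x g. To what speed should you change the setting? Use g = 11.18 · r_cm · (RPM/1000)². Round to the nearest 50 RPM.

Current RCF = 11.18 × 11.6 × (21.346)² = 11.18 × 11.6 × 455.651716 ≈ 59,092.6 × g
Target RCF = 59,092.6 + 41,500 = 100,592.6 × g
(N/1000)² = 100,592.6 / 129.688 = 775.6508
N = 1000 × √775.6508 ≈ 27,850.5

≈ 27850 RPM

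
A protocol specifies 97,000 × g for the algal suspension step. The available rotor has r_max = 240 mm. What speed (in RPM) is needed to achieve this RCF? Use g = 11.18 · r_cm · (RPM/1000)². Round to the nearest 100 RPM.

N ≈ 19000 RPM

r = 240 mm = 24.0 cm
97,000 = 11.18 × 24 × (N/1000)²
(N/1000)² = 97,000 / 268.32 = 361.5086
N = 1000 × √361.5086 ≈ 19,013.4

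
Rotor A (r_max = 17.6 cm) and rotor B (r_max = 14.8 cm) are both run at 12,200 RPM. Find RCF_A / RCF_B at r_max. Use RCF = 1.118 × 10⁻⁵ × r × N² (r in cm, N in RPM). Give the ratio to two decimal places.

1.19

At fixed N, RCF ∝ r, so RCF_A/RCF_B = r_A/r_B = 17.6 / 14.8 = 1.1892.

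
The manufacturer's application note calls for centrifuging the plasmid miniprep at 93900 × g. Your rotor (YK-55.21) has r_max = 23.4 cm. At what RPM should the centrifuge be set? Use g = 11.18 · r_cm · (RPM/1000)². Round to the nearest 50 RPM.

18950 RPM

93,900 = 11.18 × 23.4 × (N/1000)²
(N/1000)² = 93,900 / 261.612 = 358.9285
N = 1000 × √358.9285 ≈ 18,945.4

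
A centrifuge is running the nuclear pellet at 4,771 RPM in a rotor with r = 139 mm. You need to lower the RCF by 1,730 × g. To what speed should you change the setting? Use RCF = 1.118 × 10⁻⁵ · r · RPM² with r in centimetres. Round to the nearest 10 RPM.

N₂ ≈ 3410 RPM

r = 139 mm = 13.9 cm
Current RCF = 1.118 × 10⁻⁵ × 13.9 × (4771)² = 1.118 × 10⁻⁵ × 13.9 × 22,762,441 ≈ 3,537.3 × g
Target RCF = 3,537.3 − 1,730 = 1,807.3 × g
N² = 1,807.3 / (15.5402 × 10⁻⁵) = 11,629,837
N ≈ √11,629,837 ≈ 3,410.3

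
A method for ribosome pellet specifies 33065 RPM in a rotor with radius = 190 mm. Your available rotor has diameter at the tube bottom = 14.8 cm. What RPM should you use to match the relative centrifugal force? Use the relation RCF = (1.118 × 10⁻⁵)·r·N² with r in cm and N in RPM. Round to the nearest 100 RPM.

Original rotor: r = 190 mm = 19.0 cm
RCF = 1.118 × 10⁻⁵ × r × N²
RCF_original = 1.118 × 10⁻⁵ × 19 × (33065)² = 1.118 × 10⁻⁵ × 19 × 1,093,294,225 ≈ 232,237.6 × g
Your rotor: r = 14.8 / 2 = 7.4 cm
232,237.6 = 1.118 × 10⁻⁵ × 7.4 × N²
N² = 232,237.6 / (8.2732 × 10⁻⁵) = 2,807,107,286
N ≈ √2,807,107,286 ≈ 52,982.1

≈ 53000 RPM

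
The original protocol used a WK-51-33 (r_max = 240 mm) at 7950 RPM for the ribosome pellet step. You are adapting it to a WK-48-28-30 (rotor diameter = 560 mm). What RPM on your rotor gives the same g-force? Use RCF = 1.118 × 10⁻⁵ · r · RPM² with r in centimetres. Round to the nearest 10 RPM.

Original rotor: r = 240 mm = 24.0 cm
RCF_original = 1.118 × 10⁻⁵ × 24 × (7950)² = 1.118 × 10⁻⁵ × 24 × 63,202,500 ≈ 16,958.5 × g
Your rotor: r = 560 mm / 2 = 280 mm = 28 cm
16,958.5 = 1.118 × 10⁻⁵ × 28 × N²
N² = 16,958.5 / (31.304 × 10⁻⁵) = 54,173,588
N ≈ √54,173,588 ≈ 7,360.3

≈ 7360 RPM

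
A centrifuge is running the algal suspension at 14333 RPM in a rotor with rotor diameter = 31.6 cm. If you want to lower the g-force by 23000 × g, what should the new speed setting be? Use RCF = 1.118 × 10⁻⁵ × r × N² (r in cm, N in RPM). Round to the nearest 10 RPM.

r = 31.6 / 2 = 15.8 cm
Current RCF = 1.118 × 10⁻⁵ × 15.8 × (14333)² = 1.118 × 10⁻⁵ × 15.8 × 205,434,889 ≈ 36,288.8 × g
Target RCF = 36,288.8 − 23,000 = 13,288.8 × g
N² = 13,288.8 / (17.6644 × 10⁻⁵) = 75,229,275
N ≈ √75,229,275 ≈ 8,673.5

8670 RPM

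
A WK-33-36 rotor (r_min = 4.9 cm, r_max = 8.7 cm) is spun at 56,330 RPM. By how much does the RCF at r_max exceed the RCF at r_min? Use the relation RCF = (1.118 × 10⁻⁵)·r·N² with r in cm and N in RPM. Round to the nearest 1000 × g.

RCF_max = 1.118 × 10⁻⁵ × 8.7 × (56330)² = 1.118 × 10⁻⁵ × 8.7 × 3,173,068,900 ≈ 308,631.7 × g
RCF_min = 1.118 × 10⁻⁵ × 4.9 × (56330)² = 1.118 × 10⁻⁵ × 4.9 × 3,173,068,900 ≈ 173,827.1 × g
ΔRCF = 308,631.7 − 173,827.1 = 134,804.6

ΔRCF ≈ 135000 ×g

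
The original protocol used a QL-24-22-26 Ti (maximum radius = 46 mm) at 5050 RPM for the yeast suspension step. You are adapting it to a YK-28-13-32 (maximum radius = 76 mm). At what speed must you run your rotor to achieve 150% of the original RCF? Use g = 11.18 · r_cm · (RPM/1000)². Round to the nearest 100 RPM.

≈ 4800 RPM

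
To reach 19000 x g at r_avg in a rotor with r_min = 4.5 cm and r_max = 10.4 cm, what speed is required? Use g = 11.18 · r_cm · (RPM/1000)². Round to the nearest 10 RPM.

r_avg = (4.5 + 10.4) / 2 = 7.45 cm
19,000 = 11.18 × 7.45 × (N/1000)²
(N/1000)² = 19,000 / 83.291 = 228.1159
N = 1000 × √228.1159 ≈ 15,103.5

N ≈ 15100 RPM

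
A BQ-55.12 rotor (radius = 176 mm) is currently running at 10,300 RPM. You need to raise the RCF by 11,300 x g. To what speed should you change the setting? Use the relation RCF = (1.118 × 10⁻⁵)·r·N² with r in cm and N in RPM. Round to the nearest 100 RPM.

r = 176 mm = 17.6 cm
Current RCF = 1.118 × 10⁻⁵ × 17.6 × (10300)² = 1.118 × 10⁻⁵ × 17.6 × 106,090,000 ≈ 20,875.1 × g
Target RCF = 20,875.1 + 11,300 = 32,175.1 × g
N² = 32,175.1 / (19.6768 × 10⁻⁵) = 163,517,950
N ≈ √163,517,950 ≈ 12,787.4

≈ 12800 RPM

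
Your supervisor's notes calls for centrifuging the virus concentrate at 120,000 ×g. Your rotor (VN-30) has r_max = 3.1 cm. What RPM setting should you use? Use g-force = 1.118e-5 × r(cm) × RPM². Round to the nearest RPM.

120,000 = 1.118 × 10⁻⁵ × 3.1 × N²
N² = 120,000 / (3.4658 × 10⁻⁵) = 3,462,404,063
N ≈ √3,462,404,063 ≈ 58,842.2

≈ 58842 RPM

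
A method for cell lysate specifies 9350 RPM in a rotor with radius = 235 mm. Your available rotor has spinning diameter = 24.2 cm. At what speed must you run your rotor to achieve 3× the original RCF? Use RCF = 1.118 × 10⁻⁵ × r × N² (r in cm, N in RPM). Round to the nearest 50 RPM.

22550 RPM

Original rotor: r = 235 mm = 23.5 cm
RCF_original = 1.118 × 10⁻⁵ × 23.5 × (9350)² = 1.118 × 10⁻⁵ × 23.5 × 87,422,500 ≈ 22,968.5 × g
Target RCF = 3 × 22,968.5 ≈ 68,905.5 × g
Your rotor: r = 24.2 / 2 = 12.1 cm
68,905.5 = 1.118 × 10⁻⁵ × 12.1 × N²
N² = 68,905.5 / (13.5278 × 10⁻⁵) = 509,362,202
N ≈ √509,362,202 ≈ 22,569.1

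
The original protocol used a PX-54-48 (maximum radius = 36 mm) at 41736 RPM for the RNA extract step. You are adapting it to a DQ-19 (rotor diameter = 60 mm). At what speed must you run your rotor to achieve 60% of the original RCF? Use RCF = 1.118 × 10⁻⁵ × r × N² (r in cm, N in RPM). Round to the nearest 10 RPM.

Original rotor: r = 36 mm = 3.6 cm
RCF_original = 1.118 × 10⁻⁵ × 3.6 × (41736)² = 1.118 × 10⁻⁵ × 3.6 × 1,741,893,696 ≈ 70,107.7 × g
Target RCF = 0.6 × 70,107.7 ≈ 42,064.6 × g
Your rotor: r = 60 mm / 2 = 30 mm = 3 cm
42,064.6 = 1.118 × 10⁻⁵ × 3 × N²
N² = 42,064.6 / (3.354 × 10⁻⁵) = 1,254,162,194
N ≈ √1,254,162,194 ≈ 35,414.2

≈ 35410 RPM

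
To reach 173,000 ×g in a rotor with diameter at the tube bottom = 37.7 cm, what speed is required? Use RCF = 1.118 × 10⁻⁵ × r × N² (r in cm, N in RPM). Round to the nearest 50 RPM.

r = 37.7 / 2 = 18.85 cm
RCF = 1.118 × 10⁻⁵ × r × N²
173,000 = 1.118 × 10⁻⁵ × 18.85 × N²
N² = 173,000 / (21.0743 × 10⁻⁵) = 820,905,083
N ≈ √820,905,083 ≈ 28,651.4

N ≈ 28650 RPM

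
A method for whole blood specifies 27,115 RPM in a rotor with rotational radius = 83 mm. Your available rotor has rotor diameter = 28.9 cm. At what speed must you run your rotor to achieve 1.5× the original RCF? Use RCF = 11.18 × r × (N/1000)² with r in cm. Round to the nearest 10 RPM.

Original rotor: r = 83 mm = 8.3 cm
RCF_original = 11.18 × 8.3 × (27.115)² = 11.18 × 8.3 × 735.223225 ≈ 68,224.3 × g
Target RCF = 1.5 × 68,224.3 ≈ 102,336.5 × g
Your rotor: r = 28.9 / 2 = 14.45 cm
102,336.5 = 11.18 × 14.45 × (N/1000)²
(N/1000)² = 102,336.5 / 161.551 = 633.4625
N = 1000 × √633.4625 ≈ 25,168.7

≈ 25170 RPM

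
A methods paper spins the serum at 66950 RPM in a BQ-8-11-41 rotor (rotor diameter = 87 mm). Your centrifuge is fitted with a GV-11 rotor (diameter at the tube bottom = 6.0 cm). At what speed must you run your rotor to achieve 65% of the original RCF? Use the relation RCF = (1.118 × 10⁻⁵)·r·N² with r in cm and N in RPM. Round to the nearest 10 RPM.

65000 RPM

Original rotor: r = 87 mm / 2 = 43.5 mm = 4.35 cm
RCF_original = 1.118 × 10⁻⁵ × 4.35 × (66950)² = 1.118 × 10⁻⁵ × 4.35 × 4,482,302,500 ≈ 217,987.8 × g
Target RCF = 0.65 × 217,987.8 ≈ 141,692.1 × g
Your rotor: r = 6.0 / 2 = 3 cm
141,692.1 = 1.118 × 10⁻⁵ × 3 × N²
N² = 141,692.1 / (3.354 × 10⁻⁵) = 4,224,570,662
N ≈ √4,224,570,662 ≈ 64,996.7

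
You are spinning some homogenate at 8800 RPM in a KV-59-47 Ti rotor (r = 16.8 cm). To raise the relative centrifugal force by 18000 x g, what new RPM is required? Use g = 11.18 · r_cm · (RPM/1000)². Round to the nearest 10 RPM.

13160 RPM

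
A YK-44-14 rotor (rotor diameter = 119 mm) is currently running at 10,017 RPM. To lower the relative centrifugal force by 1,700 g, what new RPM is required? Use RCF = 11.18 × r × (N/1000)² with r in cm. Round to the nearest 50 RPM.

8650 RPM

r = 119 mm / 2 = 59.5 mm = 5.95 cm
Current RCF = 11.18 × 5.95 × (10.017)² = 11.18 × 5.95 × 100.340289 ≈ 6,674.7 × g
Target RCF = 6,674.7 − 1,700 = 4,974.7 × g
(N/1000)² = 4,974.7 / 66.521 = 74.7839
N = 1000 × √74.7839 ≈ 8,647.8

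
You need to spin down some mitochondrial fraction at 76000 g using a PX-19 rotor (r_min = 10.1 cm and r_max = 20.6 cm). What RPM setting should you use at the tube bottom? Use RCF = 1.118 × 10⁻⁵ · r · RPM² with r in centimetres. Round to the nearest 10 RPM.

Use r_max = 20.6 cm.
76,000 = 1.118 × 10⁻⁵ × 20.6 × N²
N² = 76,000 / (23.0308 × 10⁻⁵) = 329,992,879
N ≈ √329,992,879 ≈ 18,165.7

≈ 18170 RPM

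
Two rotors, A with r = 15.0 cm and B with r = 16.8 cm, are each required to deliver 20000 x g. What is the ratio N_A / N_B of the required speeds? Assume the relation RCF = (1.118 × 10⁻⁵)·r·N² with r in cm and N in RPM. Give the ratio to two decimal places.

1.06

At fixed RCF, N ∝ 1/√r, so N_A/N_B = √(r_B/r_A) = √(16.8/15.0) = √1.120000 = 1.0583.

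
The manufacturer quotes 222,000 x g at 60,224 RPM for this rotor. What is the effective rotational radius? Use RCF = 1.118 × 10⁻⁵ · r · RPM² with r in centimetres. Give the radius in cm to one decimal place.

5.5 cm

222000 = 1.118 × 10⁻⁵ × r × (60224)²
r = 222000 / (1.118 × 10⁻⁵ × 3,626,930,176) = 222000 / 40549.08 ≈ 5.475 cm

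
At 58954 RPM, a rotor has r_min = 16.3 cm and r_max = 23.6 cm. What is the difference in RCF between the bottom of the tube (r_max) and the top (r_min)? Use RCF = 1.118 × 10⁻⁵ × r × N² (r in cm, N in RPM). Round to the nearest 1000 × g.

284000 g

RCF_max = 1.118 × 10⁻⁵ × 23.6 × (58954)² = 1.118 × 10⁻⁵ × 23.6 × 3,475,574,116 ≈ 917,023.3 × g
RCF_min = 1.118 × 10⁻⁵ × 16.3 × (58954)² = 1.118 × 10⁻⁵ × 16.3 × 3,475,574,116 ≈ 633,367.8 × g
ΔRCF = 917,023.3 − 633,367.8 = 283,655.5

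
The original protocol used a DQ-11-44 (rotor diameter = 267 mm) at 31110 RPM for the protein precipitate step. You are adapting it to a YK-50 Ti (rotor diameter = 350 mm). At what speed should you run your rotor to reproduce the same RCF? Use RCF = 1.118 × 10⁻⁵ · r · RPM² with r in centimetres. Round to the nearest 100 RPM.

27200 RPM

Original rotor: r = 267 mm / 2 = 133.5 mm = 13.35 cm
RCF_original = 1.118 × 10⁻⁵ × 13.35 × (31110)² = 1.118 × 10⁻⁵ × 13.35 × 967,832,100 ≈ 144,451.8 × g
Your rotor: r = 350 mm / 2 = 175 mm = 17.5 cm
144,451.8 = 1.118 × 10⁻⁵ × 17.5 × N²
N² = 144,451.8 / (19.565 × 10⁻⁵) = 738,317,404
N ≈ √738,317,404 ≈ 27,172.0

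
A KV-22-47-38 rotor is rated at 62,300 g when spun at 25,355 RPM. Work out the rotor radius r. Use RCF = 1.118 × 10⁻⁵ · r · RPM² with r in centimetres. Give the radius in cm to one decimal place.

8.7 cm

62300 = 1.118 × 10⁻⁵ × r × (25355)²
r = 62300 / (1.118 × 10⁻⁵ × 642,876,025) = 62300 / 7187.354 ≈ 8.668 cm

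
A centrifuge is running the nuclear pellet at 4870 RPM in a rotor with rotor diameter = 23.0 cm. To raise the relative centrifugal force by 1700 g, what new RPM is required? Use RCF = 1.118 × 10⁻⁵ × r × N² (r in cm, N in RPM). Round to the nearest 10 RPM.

r = 23.0 / 2 = 11.5 cm
Current RCF = 1.118 × 10⁻⁵ × 11.5 × (4870)² = 1.118 × 10⁻⁵ × 11.5 × 23,716,900 ≈ 3,049.3 × g
Target RCF = 3,049.3 + 1,700 = 4,749.3 × g
N² = 4,749.3 / (12.857 × 10⁻⁵) = 36,939,410
N ≈ √36,939,410 ≈ 6,077.8

6080 RPM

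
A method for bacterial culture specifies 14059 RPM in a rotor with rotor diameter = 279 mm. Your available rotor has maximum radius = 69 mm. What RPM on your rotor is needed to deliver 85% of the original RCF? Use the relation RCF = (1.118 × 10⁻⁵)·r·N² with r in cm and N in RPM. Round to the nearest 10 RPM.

Original rotor: r = 279 mm / 2 = 139.5 mm = 13.95 cm
RCF_original = 1.118 × 10⁻⁵ × 13.95 × (14059)² = 1.118 × 10⁻⁵ × 13.95 × 197,655,481 ≈ 30,826.5 × g
Target RCF = 0.85 × 30,826.5 ≈ 26,202.5 × g
Your rotor: r = 69 mm = 6.9 cm
26,202.5 = 1.118 × 10⁻⁵ × 6.9 × N²
N² = 26,202.5 / (7.7142 × 10⁻⁵) = 339,665,811
N ≈ √339,665,811 ≈ 18,430.0

18430 RPM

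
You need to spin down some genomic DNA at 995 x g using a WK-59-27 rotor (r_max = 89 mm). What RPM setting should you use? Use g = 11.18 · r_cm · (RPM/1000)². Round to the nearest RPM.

≈ 3162 RPM

r = 89 mm = 8.9 cm
995 = 11.18 × 8.9 × (N/1000)²
(N/1000)² = 995 / 99.502 = 9.999799
N = 1000 × √9.999799 ≈ 3,162.2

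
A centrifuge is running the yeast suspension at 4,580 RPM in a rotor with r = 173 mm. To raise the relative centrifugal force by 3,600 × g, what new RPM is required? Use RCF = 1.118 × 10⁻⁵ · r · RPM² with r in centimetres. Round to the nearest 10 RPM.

≈ 6290 RPM

r = 173 mm = 17.3 cm
Current RCF = 1.118 × 10⁻⁵ × 17.3 × (4580)² = 1.118 × 10⁻⁵ × 17.3 × 20,976,400 ≈ 4,057.1 × g
Target RCF = 4,057.1 + 3,600 = 7,657.1 × g
N² = 7,657.1 / (19.3414 × 10⁻⁵) = 39,589,171
N ≈ √39,589,171 ≈ 6,292.0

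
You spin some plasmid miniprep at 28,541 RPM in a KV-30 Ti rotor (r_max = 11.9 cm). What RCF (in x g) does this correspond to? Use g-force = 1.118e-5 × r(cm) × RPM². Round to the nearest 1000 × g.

≈ 108000 x g

RCF = 1.118 × 10⁻⁵ × 11.9 × (28541)² = 1.118 × 10⁻⁵ × 11.9 × 814,588,681 ≈ 108,374.5 × g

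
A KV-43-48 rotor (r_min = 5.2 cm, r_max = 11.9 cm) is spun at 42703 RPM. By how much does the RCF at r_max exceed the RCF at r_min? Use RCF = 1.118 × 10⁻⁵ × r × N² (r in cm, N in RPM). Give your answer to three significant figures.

ΔRCF = 1.118 × 10⁻⁵ × (r_max − r_min) × N² = 1.118 × 10⁻⁵ × 6.7 × 1,823,546,209 ≈ 136,594.6

ΔRCF ≈ 137000 × g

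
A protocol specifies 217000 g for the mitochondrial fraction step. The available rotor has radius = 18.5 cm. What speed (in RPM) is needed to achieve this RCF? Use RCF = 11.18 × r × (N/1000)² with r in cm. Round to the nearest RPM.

32391 RPM

217,000 = 11.18 × 18.5 × (N/1000)²
(N/1000)² = 217,000 / 206.83 = 1049.171
N = 1000 × √1049.171 ≈ 32,390.9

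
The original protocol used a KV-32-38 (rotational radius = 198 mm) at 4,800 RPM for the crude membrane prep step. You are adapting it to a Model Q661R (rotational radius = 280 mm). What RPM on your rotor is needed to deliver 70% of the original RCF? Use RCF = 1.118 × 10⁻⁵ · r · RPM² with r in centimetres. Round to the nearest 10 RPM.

≈ 3380 RPM

Original rotor: r = 198 mm = 19.8 cm
RCF_original = 1.118 × 10⁻⁵ × 19.8 × (4800)² = 1.118 × 10⁻⁵ × 19.8 × 23,040,000 ≈ 5,100.2 × g
Target RCF = 0.7 × 5,100.2 ≈ 3,570.1 × g
Your rotor: r = 280 mm = 28.0 cm
3,570.1 = 1.118 × 10⁻⁵ × 28 × N²
N² = 3,570.1 / (31.304 × 10⁻⁵) = 11,404,613
N ≈ √11,404,613 ≈ 3,377.1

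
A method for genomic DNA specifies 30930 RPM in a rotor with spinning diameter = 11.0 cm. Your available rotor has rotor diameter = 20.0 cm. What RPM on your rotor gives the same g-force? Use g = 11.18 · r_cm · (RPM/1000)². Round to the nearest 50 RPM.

22950 RPM

Original rotor: r = 11.0 / 2 = 5.5 cm
RCF = 11.18 × r × (N/1000)²
RCF_original = 11.18 × 5.5 × (30.93)² = 11.18 × 5.5 × 956.6649 ≈ 58,825.3 × g
Your rotor: r = 20.0 / 2 = 10 cm
58,825.3 = 11.18 × 10 × (N/1000)²
(N/1000)² = 58,825.3 / 111.8 = 526.1655
N = 1000 × √526.1655 ≈ 22,938.3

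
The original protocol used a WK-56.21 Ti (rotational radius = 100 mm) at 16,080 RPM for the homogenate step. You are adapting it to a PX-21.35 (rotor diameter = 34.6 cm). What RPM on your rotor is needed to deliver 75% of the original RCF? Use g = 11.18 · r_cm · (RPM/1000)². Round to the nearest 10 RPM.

Original rotor: r = 100 mm = 10.0 cm
RCF_original = 11.18 × 10 × (16.08)² = 11.18 × 10 × 258.5664 ≈ 28,907.7 × g
Target RCF = 0.75 × 28,907.7 ≈ 21,680.8 × g
Your rotor: r = 34.6 / 2 = 17.3 cm
21,680.8 = 11.18 × 17.3 × (N/1000)²
(N/1000)² = 21,680.8 / 193.414 = 112.0953
N = 1000 × √112.0953 ≈ 10,587.5

≈ 10590 RPM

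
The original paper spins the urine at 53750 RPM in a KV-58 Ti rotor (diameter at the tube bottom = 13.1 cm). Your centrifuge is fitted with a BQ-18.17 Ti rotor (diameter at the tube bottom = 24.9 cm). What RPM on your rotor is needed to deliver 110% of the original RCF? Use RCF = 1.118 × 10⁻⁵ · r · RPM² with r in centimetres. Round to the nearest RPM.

40889 RPM

Original rotor: r = 13.1 / 2 = 6.55 cm
RCF_original = 1.118 × 10⁻⁵ × 6.55 × (53750)² = 1.118 × 10⁻⁵ × 6.55 × 2,889,062,500 ≈ 211,563.2 × g
Target RCF = 1.1 × 211,563.2 ≈ 232,719.5 × g
Your rotor: r = 24.9 / 2 = 12.45 cm
232,719.5 = 1.118 × 10⁻⁵ × 12.45 × N²
N² = 232,719.5 / (13.9191 × 10⁻⁵) = 1,671,943,588
N ≈ √1,671,943,588 ≈ 40,889.4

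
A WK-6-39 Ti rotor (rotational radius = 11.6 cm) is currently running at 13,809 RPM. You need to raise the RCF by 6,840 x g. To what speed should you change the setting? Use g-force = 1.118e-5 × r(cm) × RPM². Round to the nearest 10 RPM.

Current RCF = 1.118 × 10⁻⁵ × 11.6 × (13809)² = 1.118 × 10⁻⁵ × 11.6 × 190,688,481 ≈ 24,730 × g
Target RCF = 24,730 + 6,840 = 31,570 × g
N² = 31,570 / (12.9688 × 10⁻⁵) = 243,430,387
N ≈ √243,430,387 ≈ 15,602.3

N₂ ≈ 15600 RPM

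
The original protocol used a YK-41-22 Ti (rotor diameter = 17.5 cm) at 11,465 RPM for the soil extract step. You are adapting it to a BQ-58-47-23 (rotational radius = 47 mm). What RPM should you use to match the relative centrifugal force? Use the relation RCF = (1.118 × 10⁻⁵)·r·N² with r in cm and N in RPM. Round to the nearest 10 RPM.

15640 RPM

Original rotor: r = 17.5 / 2 = 8.75 cm
RCF_original = 1.118 × 10⁻⁵ × 8.75 × (11465)² = 1.118 × 10⁻⁵ × 8.75 × 131,446,225 ≈ 12,858.7 × g
Your rotor: r = 47 mm = 4.7 cm
12,858.7 = 1.118 × 10⁻⁵ × 4.7 × N²
N² = 12,858.7 / (5.2546 × 10⁻⁵) = 244,713,204
N ≈ √244,713,204 ≈ 15,643.3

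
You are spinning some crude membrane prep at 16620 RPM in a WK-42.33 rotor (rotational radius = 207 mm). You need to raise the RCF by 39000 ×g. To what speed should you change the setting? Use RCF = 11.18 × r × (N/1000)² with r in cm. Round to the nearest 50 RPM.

r = 207 mm = 20.7 cm
Current RCF = 11.18 × 20.7 × (16.62)² = 11.18 × 20.7 × 276.2244 ≈ 63,925.5 × g
Target RCF = 63,925.5 + 39,000 = 102,925.5 × g
(N/1000)² = 102,925.5 / 231.426 = 444.7448
N = 1000 × √444.7448 ≈ 21,089.0

≈ 21100 RPM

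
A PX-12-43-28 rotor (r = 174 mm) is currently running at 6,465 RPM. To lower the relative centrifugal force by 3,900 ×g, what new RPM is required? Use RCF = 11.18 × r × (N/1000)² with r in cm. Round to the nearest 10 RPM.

≈ 4660 RPM

r = 174 mm = 17.4 cm
Current RCF = 11.18 × 17.4 × (6.465)² = 11.18 × 17.4 × 41.796225 ≈ 8,130.7 × g
Target RCF = 8,130.7 − 3,900 = 4,230.7 × g
(N/1000)² = 4,230.7 / 194.532 = 21.74809
N = 1000 × √21.74809 ≈ 4,663.5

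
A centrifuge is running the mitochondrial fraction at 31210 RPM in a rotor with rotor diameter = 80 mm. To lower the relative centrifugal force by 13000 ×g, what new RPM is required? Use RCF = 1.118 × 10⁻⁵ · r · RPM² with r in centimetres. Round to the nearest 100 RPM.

r = 80 mm / 2 = 40 mm = 4 cm
Current RCF = 1.118 × 10⁻⁵ × 4 × (31210)² = 1.118 × 10⁻⁵ × 4 × 974,064,100 ≈ 43,560.1 × g
Target RCF = 43,560.1 − 13,000 = 30,560.1 × g
N² = 30,560.1 / (4.472 × 10⁻⁵) = 683,365,385
N ≈ √683,365,385 ≈ 26,141.3

≈ 26100 RPM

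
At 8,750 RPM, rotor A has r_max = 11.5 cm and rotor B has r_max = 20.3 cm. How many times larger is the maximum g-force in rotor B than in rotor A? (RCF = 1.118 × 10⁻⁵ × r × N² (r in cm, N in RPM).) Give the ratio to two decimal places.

1.77

At fixed N, RCF ∝ r, so RCF_B/RCF_A = r_B/r_A = 20.3 / 11.5 = 1.7652.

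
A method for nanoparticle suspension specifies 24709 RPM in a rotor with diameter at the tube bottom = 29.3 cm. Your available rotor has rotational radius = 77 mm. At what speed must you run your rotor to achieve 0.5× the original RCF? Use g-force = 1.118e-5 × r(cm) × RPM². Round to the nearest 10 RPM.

24100 RPM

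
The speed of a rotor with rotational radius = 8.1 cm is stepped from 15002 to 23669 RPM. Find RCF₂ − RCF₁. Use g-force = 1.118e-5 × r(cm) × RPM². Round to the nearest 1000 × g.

≈ 30000 ×g

RCF₁ = 1.118 × 10⁻⁵ × 8.1 × (15002)² = 1.118 × 10⁻⁵ × 8.1 × 225,060,004 ≈ 20,381 × g
RCF₂ = 1.118 × 10⁻⁵ × 8.1 × (23669)² = 1.118 × 10⁻⁵ × 8.1 × 560,221,561 ≈ 50,732.5 × g
Increase = 50,732.5 − 20,381 = 30,351.5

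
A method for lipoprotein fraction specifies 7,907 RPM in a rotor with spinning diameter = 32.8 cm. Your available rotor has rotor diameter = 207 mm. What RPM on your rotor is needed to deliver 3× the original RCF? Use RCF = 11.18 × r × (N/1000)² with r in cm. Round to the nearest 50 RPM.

17250 RPM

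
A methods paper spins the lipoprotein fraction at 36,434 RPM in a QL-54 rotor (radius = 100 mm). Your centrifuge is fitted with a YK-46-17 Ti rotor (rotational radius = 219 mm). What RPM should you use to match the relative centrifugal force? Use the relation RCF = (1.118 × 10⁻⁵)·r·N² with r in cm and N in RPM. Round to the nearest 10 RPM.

24620 RPM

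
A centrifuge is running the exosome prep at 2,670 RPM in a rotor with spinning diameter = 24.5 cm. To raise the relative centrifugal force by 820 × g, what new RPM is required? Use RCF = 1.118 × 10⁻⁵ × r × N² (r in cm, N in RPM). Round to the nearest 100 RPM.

r = 24.5 / 2 = 12.25 cm
Current RCF = 1.118 × 10⁻⁵ × 12.25 × (2670)² = 1.118 × 10⁻⁵ × 12.25 × 7,128,900 ≈ 976.3 × g
Target RCF = 976.3 + 820 = 1,796.3 × g
N² = 1,796.3 / (13.6955 × 10⁻⁵) = 13,115,987
N ≈ √13,115,987 ≈ 3,621.6

3600 RPM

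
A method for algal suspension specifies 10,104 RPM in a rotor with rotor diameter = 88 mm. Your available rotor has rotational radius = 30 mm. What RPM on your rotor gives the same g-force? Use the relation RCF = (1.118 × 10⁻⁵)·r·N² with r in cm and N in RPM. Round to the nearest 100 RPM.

≈ 12200 RPM

Original rotor: r = 88 mm / 2 = 44 mm = 4.4 cm
RCF_original = 1.118 × 10⁻⁵ × 4.4 × (10104)² = 1.118 × 10⁻⁵ × 4.4 × 102,090,816 ≈ 5,022.1 × g
Your rotor: r = 30 mm = 3.0 cm
5,022.1 = 1.118 × 10⁻⁵ × 3 × N²
N² = 5,022.1 / (3.354 × 10⁻⁵) = 149,734,645
N ≈ √149,734,645 ≈ 12,236.6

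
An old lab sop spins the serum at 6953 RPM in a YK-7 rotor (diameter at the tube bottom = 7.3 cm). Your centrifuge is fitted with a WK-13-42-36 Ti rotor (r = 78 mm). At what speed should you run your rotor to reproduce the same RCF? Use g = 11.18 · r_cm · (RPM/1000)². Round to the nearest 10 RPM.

Original rotor: r = 7.3 / 2 = 3.65 cm
RCF_original = 11.18 × 3.65 × (6.953)² = 11.18 × 3.65 × 48.344209 ≈ 1,972.8 × g
Your rotor: r = 78 mm = 7.8 cm
1,972.8 = 11.18 × 7.8 × (N/1000)²
(N/1000)² = 1,972.8 / 87.204 = 22.62282
N = 1000 × √22.62282 ≈ 4,756.3

≈ 4760 RPM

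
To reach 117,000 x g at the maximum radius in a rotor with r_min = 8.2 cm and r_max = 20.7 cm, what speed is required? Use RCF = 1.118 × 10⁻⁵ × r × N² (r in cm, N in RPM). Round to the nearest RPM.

22485 RPM

Use r_max = 20.7 cm.
RCF = 1.118 × 10⁻⁵ × r × N²
117,000 = 1.118 × 10⁻⁵ × 20.7 × N²
N² = 117,000 / (23.1426 × 10⁻⁵) = 505,561,173
N ≈ √505,561,173 ≈ 22,484.7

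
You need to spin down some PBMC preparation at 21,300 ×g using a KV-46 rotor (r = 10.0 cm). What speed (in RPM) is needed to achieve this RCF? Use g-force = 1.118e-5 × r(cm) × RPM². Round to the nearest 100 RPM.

21,300 = 1.118 × 10⁻⁵ × 10 × N²
N² = 21,300 / (11.18 × 10⁻⁵) = 190,518,784
N ≈ √190,518,784 ≈ 13,802.9

13800 RPM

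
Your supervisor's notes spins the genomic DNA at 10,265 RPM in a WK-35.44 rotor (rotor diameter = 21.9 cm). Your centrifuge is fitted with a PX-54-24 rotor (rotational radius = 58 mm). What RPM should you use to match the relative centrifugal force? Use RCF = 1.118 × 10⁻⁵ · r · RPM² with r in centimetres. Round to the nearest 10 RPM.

≈ 14100 RPM

Original rotor: r = 21.9 / 2 = 10.95 cm
RCF_original = 1.118 × 10⁻⁵ × 10.95 × (10265)² = 1.118 × 10⁻⁵ × 10.95 × 105,370,225 ≈ 12,899.5 × g
Your rotor: r = 58 mm = 5.8 cm
12,899.5 = 1.118 × 10⁻⁵ × 5.8 × N²
N² = 12,899.5 / (6.4844 × 10⁻⁵) = 198,931,281
N ≈ √198,931,281 ≈ 14,104.3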